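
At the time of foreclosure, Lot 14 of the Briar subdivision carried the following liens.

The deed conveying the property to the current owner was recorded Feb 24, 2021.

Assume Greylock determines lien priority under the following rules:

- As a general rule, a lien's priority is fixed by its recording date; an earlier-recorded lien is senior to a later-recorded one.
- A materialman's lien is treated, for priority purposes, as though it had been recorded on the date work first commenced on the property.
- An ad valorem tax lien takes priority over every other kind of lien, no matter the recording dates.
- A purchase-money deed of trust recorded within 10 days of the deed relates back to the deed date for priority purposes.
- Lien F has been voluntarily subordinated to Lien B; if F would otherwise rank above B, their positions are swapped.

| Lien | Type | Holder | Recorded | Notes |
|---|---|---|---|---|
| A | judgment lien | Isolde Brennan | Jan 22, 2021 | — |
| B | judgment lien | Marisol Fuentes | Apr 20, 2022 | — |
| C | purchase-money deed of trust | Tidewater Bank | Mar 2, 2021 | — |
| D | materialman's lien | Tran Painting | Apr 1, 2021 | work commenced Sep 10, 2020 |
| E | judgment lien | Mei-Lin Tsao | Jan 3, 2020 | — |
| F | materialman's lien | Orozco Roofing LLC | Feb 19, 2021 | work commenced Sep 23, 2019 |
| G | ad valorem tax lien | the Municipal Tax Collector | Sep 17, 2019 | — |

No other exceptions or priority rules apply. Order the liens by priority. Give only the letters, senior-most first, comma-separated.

G, B, E, D, A, C, F

Effective dates after the stated exceptions: C's effective date is the deed date, Feb 24, 2021; D is treated as recorded Sep 10, 2020, the work-commencement date; F's effective date is Sep 23, 2019, when work began.
G, as an ad valorem tax lien, has superpriority and ranks first.
Among the remaining liens, by effective date: F (Sep 23, 2019), E (Jan 3, 2020), D (Sep 10, 2020), A (Jan 22, 2021), C (Feb 24, 2021), B (Apr 20, 2022).
F is senior to B before the subordination, so the two trade places.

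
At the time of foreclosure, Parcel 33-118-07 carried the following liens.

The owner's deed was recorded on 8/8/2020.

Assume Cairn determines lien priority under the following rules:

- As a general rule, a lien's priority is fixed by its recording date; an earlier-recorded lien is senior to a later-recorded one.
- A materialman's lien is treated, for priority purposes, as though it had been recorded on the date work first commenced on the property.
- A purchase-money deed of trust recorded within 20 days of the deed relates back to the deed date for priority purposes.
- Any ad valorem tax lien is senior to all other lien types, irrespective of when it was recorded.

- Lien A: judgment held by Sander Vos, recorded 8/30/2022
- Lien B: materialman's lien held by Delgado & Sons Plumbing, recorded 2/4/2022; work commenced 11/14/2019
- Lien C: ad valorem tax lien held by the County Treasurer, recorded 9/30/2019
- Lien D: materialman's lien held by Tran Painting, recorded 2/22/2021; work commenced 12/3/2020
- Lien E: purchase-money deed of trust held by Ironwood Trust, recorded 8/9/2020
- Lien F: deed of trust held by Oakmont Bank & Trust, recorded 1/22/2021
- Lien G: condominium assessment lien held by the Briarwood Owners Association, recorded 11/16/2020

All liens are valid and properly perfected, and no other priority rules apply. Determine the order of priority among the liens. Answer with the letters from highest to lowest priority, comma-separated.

Effective dates: B is treated as recorded 11/14/2019, the work-commencement date; D relates back to 12/3/2020 (work commenced); E relates back to the deed date 8/8/2020.
C, as an ad valorem tax lien, has superpriority and ranks first.
The other liens, earliest effective date first: B (11/14/2019), E (8/8/2020), G (11/16/2020), D (12/3/2020), F (1/22/2021), A (8/30/2022).

C, B, E, G, D, F, A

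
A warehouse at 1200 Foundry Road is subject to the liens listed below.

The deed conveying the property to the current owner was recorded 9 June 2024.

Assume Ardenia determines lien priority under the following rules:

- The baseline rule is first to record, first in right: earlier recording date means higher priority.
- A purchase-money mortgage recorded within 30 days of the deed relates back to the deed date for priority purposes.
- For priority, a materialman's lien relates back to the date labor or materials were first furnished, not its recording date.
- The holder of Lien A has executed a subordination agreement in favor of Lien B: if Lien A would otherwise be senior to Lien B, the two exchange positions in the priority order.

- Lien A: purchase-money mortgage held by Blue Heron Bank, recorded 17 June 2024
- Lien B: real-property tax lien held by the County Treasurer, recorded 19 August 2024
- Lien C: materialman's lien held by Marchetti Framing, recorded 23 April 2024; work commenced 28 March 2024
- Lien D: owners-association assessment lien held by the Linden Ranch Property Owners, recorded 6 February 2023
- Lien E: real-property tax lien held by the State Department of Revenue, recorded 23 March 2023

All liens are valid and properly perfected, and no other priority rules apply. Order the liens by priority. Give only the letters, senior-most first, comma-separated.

Adjusting effective dates: A relates back to the deed date 9 June 2024; C's effective date is 28 March 2024, when work began.
By effective date: D (6 February 2023), E (23 March 2023), C (28 March 2024), A (9 June 2024), B (19 August 2024).
A is senior to B before the subordination, so the two trade places.

D, E, C, B, A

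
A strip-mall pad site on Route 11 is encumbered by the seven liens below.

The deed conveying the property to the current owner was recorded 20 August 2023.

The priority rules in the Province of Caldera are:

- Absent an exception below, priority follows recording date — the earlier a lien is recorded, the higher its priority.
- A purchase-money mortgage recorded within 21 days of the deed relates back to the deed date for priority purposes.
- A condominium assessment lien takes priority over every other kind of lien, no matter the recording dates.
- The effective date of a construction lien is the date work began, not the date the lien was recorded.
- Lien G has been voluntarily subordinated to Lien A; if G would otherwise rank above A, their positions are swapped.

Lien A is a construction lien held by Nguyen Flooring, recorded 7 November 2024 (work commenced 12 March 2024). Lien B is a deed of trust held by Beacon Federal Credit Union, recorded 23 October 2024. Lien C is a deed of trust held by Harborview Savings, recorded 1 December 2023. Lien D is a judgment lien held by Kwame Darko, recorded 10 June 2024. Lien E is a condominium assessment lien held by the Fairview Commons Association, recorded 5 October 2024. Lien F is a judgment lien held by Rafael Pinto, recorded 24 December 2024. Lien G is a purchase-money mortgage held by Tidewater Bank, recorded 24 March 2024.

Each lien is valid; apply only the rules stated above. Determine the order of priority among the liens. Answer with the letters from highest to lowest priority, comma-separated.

E, C, A, G, D, B, F

First, effective dates: A is treated as recorded 12 March 2024, the work-commencement date; G was recorded 217 days after the deed, outside the 21-day window, so it keeps its recording date.
E, as a condominium assessment lien, has superpriority and ranks first.
The other liens, earliest effective date first: C (1 December 2023), A (12 March 2024), G (24 March 2024), D (10 June 2024), B (23 October 2024), F (24 December 2024).
G already ranks below A; the subordination has no effect.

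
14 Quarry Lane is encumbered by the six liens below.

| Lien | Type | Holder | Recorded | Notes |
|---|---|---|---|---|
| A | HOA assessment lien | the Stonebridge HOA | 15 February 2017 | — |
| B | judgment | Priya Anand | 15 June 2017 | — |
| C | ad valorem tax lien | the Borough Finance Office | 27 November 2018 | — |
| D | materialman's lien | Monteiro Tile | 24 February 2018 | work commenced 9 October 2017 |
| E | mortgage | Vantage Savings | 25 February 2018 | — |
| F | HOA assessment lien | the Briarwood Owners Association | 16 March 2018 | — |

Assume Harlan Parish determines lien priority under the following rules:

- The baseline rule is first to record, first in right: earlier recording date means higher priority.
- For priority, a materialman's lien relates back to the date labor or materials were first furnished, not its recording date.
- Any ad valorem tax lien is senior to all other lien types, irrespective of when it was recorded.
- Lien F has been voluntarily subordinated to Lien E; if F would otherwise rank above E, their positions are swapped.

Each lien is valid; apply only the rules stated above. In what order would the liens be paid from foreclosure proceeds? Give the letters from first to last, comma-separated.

C, A, B, D, E, F

Adjusting effective dates: D relates back to 9 October 2017 (work commenced).
As an ad valorem tax lien, C is senior to every other lien.
Ordering the rest by effective date: A (15 February 2017), B (15 June 2017), D (9 October 2017), E (25 February 2018), F (16 March 2018).
F already ranks below E; the subordination has no effect.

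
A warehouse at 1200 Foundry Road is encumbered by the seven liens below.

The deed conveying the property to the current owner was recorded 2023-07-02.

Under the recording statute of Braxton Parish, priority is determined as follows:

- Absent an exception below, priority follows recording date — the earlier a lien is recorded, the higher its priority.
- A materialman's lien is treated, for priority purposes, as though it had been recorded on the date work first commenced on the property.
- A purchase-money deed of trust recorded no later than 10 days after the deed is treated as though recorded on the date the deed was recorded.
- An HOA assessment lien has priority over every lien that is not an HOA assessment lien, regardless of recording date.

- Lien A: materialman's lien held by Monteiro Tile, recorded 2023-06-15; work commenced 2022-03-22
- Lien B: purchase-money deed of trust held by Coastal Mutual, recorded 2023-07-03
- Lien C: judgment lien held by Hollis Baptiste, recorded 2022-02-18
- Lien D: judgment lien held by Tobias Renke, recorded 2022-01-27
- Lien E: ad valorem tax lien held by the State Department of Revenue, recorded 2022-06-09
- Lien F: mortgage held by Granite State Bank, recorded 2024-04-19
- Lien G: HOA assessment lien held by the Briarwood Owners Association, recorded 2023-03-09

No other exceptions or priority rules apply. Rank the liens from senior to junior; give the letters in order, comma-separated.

G, D, C, A, E, B, F

Effective dates: A is treated as recorded 2022-03-22, the work-commencement date; B relates back to the deed date 2023-07-02.
As an HOA assessment lien, G is senior to every other lien.
Remaining liens by effective date: D (2022-01-27), C (2022-02-18), A (2022-03-22), E (2022-06-09), B (2023-07-02), F (2024-04-19).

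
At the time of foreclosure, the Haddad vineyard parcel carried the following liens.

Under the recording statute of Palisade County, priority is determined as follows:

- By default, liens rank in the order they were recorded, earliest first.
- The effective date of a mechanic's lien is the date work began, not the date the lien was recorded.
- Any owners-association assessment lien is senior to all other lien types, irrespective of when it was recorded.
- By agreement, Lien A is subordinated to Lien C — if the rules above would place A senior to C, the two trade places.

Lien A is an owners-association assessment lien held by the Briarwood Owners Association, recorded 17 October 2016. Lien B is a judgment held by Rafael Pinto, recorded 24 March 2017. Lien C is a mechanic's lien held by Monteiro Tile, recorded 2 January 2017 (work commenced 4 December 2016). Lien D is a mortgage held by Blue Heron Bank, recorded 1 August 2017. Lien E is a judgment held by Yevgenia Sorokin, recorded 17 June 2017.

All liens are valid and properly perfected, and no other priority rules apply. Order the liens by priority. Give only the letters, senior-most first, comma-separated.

C, A, B, E, D

First, effective dates: C's effective date is 4 December 2016, when work began.
A is an owners-association assessment lien, so it outranks all other liens regardless of date.
Remaining liens by effective date: C (4 December 2016), B (24 March 2017), E (17 June 2017), D (1 August 2017).
Because A would otherwise rank above C, the subordination swaps them.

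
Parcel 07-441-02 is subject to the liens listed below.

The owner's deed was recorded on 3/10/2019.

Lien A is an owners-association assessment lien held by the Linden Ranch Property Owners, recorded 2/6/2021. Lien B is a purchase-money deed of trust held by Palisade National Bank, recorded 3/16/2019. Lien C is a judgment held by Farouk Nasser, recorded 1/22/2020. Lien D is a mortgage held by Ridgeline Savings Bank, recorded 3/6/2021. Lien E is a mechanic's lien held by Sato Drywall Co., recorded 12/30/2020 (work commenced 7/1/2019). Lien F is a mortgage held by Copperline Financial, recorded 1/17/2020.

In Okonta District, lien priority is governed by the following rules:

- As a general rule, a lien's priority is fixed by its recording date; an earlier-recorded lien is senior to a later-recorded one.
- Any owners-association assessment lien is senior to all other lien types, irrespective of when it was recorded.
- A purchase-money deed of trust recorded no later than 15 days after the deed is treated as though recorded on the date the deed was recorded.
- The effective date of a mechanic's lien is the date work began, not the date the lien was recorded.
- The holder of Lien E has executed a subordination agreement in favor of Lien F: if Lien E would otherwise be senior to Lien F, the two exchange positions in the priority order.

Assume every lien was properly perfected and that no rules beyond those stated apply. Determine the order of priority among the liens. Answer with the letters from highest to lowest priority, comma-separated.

A, B, F, E, C, D

Adjusting effective dates: B was recorded within the 15-day window, so its effective date is the deed date 3/10/2019; E is treated as recorded 7/1/2019, the work-commencement date.
A is an owners-association assessment lien, so it outranks all other liens regardless of date.
Ordering the rest by effective date: B (3/10/2019), E (7/1/2019), F (1/17/2020), C (1/22/2020), D (3/6/2021).
The subordination applies — E was senior to F — so E and F swap.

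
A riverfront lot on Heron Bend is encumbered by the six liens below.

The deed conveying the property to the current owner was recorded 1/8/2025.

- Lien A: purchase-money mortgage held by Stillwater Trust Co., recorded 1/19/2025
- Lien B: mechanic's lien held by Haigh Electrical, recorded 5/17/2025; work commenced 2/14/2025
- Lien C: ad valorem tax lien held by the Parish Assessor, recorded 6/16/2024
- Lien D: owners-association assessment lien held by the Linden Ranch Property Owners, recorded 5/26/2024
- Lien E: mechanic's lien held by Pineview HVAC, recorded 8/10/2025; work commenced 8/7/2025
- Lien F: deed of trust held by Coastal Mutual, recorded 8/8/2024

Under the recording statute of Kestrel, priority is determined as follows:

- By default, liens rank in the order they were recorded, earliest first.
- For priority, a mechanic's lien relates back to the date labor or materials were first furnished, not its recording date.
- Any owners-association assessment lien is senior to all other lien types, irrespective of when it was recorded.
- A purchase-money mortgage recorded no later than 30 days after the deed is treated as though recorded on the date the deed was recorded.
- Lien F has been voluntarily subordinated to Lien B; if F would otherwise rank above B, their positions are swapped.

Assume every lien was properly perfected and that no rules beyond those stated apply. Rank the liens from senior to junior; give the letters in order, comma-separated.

Effective dates after the stated exceptions: A was recorded within the 30-day window, so its effective date is the deed date 1/8/2025; B is treated as recorded 2/14/2025, the work-commencement date; E is treated as recorded 8/7/2025, the work-commencement date.
D is an owners-association assessment lien, so it outranks all other liens regardless of date.
Ordering the rest by effective date: C (6/16/2024), F (8/8/2024), A (1/8/2025), B (2/14/2025), E (8/7/2025).
F is senior to B before the subordination, so the two trade places.

D, C, B, A, F, E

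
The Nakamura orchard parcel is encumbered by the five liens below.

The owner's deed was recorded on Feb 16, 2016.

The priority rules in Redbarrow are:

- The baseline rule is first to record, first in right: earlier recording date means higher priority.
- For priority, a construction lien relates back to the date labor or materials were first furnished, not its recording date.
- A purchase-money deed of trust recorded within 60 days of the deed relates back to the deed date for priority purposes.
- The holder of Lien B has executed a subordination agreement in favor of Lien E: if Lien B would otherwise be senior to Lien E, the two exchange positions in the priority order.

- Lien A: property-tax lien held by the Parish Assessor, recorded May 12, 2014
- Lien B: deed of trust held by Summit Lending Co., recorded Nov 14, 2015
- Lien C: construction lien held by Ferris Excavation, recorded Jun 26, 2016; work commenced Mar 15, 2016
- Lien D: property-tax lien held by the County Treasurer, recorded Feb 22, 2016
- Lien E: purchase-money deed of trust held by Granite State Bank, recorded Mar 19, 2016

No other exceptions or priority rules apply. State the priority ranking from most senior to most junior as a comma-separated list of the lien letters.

A, E, B, D, C

Effective dates after the stated exceptions: C is treated as recorded Mar 15, 2016, the work-commencement date; E relates back to the deed date Feb 16, 2016.
Ordering by effective date: A (May 12, 2014), B (Nov 14, 2015), E (Feb 16, 2016), D (Feb 22, 2016), C (Mar 15, 2016).
B is senior to E before the subordination, so the two trade places.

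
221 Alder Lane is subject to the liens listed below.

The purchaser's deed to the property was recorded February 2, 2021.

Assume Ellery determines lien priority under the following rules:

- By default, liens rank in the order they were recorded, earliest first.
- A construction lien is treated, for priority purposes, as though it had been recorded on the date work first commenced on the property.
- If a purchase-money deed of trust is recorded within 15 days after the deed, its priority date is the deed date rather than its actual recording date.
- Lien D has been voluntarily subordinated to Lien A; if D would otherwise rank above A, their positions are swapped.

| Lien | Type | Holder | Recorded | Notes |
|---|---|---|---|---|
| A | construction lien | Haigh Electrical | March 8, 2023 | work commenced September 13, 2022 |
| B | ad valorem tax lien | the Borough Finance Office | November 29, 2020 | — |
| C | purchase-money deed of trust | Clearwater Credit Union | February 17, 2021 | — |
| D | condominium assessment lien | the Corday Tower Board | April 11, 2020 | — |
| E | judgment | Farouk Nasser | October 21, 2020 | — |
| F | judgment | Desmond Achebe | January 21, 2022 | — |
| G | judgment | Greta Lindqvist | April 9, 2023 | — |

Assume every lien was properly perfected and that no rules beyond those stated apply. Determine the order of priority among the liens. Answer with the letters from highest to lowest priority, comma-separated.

Effective dates: A relates back to September 13, 2022 (work commenced); C relates back to the deed date February 2, 2021.
By effective date, earliest first: D (April 11, 2020), E (October 21, 2020), B (November 29, 2020), C (February 2, 2021), F (January 21, 2022), A (September 13, 2022), G (April 9, 2023).
Because D would otherwise rank above A, the subordination swaps them.

A, E, B, C, F, D, G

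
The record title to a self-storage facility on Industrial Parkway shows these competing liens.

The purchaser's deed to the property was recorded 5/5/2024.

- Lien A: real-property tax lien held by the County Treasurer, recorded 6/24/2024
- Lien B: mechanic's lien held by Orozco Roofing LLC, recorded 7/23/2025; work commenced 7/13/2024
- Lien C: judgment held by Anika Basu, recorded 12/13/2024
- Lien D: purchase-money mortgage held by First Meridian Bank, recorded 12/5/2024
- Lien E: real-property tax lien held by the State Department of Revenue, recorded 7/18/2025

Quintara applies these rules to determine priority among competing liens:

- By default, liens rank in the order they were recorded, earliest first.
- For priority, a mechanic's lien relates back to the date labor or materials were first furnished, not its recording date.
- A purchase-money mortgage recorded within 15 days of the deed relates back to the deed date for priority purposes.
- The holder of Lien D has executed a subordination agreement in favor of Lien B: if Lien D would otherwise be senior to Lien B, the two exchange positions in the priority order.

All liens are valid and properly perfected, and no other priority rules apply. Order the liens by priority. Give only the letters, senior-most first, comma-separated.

A, B, D, C, E

Effective dates after the stated exceptions: B relates back to 7/13/2024 (work commenced); D was recorded 214 days after the deed — beyond 15 days — so no relation-back applies.
Ordering by effective date: A (6/24/2024), B (7/13/2024), D (12/5/2024), C (12/13/2024), E (7/18/2025).
D already ranks below B; the subordination has no effect.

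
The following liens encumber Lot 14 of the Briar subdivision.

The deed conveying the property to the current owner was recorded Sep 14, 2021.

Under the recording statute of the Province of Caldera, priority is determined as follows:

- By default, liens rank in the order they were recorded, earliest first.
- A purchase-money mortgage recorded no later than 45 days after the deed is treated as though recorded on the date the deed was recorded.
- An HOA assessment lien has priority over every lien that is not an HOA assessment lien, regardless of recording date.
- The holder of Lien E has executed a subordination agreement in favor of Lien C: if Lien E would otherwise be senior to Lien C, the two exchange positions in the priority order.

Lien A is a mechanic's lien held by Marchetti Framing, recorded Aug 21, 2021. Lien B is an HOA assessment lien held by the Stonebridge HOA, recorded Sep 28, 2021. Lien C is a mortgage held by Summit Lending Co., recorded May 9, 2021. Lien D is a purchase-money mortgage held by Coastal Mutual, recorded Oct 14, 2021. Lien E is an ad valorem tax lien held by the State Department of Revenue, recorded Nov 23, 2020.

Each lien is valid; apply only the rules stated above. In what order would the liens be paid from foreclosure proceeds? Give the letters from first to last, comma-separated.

Adjusting effective dates: D relates back to the deed date Sep 14, 2021.
B is an HOA assessment lien, so it outranks all other liens regardless of date.
Remaining liens by effective date: E (Nov 23, 2020), C (May 9, 2021), A (Aug 21, 2021), D (Sep 14, 2021).
Because E would otherwise rank above C, the subordination swaps them.

B, C, E, A, D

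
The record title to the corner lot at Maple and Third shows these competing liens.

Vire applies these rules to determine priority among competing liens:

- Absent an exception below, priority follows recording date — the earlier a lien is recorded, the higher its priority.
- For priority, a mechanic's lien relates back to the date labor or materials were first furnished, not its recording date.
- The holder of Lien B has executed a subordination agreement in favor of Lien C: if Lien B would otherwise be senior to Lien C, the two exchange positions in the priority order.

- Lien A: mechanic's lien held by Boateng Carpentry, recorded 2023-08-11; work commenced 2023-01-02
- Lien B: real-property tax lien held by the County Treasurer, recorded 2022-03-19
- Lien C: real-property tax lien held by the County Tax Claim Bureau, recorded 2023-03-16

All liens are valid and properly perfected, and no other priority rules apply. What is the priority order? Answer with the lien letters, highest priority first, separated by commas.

Adjusting effective dates: A relates back to 2023-01-02 (work commenced).
By effective date: B (2022-03-19), A (2023-01-02), C (2023-03-16).
B would otherwise be senior to C, so under the subordination agreement B and C exchange positions.

C, A, B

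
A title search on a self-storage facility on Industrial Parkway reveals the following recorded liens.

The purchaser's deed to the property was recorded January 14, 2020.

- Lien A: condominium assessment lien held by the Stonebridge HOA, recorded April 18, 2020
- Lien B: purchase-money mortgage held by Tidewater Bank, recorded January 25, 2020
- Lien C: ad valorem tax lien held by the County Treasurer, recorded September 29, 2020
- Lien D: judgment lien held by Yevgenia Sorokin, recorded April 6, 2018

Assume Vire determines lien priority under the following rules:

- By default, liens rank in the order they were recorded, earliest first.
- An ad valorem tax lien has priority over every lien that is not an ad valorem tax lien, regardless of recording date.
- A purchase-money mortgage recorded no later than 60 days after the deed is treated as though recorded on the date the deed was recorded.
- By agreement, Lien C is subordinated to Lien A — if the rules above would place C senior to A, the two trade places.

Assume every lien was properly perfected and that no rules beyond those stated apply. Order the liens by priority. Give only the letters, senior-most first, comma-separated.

Effective dates after the stated exceptions: B's effective date is the deed date, January 14, 2020.
C is an ad valorem tax lien and takes priority over every other lien.
The other liens, earliest effective date first: D (April 6, 2018), B (January 14, 2020), A (April 18, 2020).
C would otherwise be senior to A, so under the subordination agreement C and A exchange positions.

A, D, B, C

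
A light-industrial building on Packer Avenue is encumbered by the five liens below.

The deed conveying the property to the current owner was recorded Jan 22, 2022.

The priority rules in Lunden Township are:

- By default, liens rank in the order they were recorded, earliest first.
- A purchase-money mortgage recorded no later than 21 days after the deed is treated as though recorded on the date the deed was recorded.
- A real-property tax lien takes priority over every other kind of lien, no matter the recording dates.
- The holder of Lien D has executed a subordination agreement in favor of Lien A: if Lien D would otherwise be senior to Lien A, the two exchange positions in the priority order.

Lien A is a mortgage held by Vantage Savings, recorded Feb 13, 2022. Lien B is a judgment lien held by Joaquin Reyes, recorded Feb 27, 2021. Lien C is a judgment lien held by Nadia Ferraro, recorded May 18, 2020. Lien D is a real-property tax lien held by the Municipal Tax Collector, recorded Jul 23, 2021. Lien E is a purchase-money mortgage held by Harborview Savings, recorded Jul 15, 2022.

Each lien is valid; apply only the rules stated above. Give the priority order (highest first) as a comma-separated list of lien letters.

Effective dates after the stated exceptions: E was recorded 174 days after the deed, outside the 21-day window, so it keeps its recording date.
D, as a real-property tax lien, has superpriority and ranks first.
Remaining liens by effective date: C (May 18, 2020), B (Feb 27, 2021), A (Feb 13, 2022), E (Jul 15, 2022).
D would otherwise be senior to A, so under the subordination agreement D and A exchange positions.

A, C, B, D, E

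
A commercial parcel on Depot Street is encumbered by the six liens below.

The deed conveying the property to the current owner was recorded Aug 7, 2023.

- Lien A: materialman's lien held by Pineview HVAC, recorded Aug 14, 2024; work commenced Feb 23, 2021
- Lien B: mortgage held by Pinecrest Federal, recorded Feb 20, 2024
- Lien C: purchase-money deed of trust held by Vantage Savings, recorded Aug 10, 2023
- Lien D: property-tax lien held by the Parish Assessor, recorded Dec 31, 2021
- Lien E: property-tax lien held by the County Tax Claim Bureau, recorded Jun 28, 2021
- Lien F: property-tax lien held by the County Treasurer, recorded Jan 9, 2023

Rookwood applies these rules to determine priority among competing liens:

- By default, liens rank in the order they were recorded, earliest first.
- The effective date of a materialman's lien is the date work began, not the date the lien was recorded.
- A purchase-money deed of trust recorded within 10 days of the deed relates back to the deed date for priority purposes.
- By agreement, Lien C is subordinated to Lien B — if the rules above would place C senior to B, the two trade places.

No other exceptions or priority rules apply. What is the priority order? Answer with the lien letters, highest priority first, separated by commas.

Effective dates after the stated exceptions: A's effective date is Feb 23, 2021, when work began; C was recorded within the 10-day window, so its effective date is the deed date Aug 7, 2023.
By effective date, earliest first: A (Feb 23, 2021), E (Jun 28, 2021), D (Dec 31, 2021), F (Jan 9, 2023), C (Aug 7, 2023), B (Feb 20, 2024).
C is senior to B before the subordination, so the two trade places.

A, E, D, F, B, C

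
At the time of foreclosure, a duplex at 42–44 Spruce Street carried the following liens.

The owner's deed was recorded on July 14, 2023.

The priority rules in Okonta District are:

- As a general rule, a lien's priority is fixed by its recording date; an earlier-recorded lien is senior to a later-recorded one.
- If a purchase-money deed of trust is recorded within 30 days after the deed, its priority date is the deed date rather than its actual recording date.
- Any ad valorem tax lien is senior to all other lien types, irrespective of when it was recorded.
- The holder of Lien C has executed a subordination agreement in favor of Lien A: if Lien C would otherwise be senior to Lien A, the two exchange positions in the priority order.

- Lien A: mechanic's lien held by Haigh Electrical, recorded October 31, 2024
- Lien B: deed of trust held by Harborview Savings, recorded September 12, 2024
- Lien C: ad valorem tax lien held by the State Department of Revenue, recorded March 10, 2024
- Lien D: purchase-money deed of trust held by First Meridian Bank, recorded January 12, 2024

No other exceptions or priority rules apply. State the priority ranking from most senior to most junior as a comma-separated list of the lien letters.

A, D, B, C

First, effective dates: D missed the 30-day window (182 days after the deed), so its recording date stands.
As an ad valorem tax lien, C is senior to every other lien.
Among the remaining liens, by effective date: D (January 12, 2024), B (September 12, 2024), A (October 31, 2024).
The subordination applies — C was senior to A — so C and A swap.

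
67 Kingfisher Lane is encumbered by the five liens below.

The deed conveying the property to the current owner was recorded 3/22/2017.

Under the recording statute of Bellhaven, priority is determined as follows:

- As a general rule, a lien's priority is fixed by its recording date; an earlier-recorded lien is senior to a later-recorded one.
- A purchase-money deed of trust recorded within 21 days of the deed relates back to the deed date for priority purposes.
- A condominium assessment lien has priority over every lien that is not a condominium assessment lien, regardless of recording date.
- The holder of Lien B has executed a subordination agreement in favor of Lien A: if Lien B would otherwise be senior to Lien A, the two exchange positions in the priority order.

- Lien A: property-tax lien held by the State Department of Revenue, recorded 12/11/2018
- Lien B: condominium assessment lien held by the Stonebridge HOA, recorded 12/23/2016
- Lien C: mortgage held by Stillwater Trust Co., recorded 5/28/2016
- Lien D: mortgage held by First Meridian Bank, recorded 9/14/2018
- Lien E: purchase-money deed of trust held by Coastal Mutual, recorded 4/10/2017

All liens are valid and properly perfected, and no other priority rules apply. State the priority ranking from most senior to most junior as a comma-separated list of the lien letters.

A, C, E, D, B

Effective dates after the stated exceptions: E relates back to the deed date 3/22/2017.
B is a condominium assessment lien and takes priority over every other lien.
Remaining liens by effective date: C (5/28/2016), E (3/22/2017), D (9/14/2018), A (12/11/2018).
Because B would otherwise rank above A, the subordination swaps them.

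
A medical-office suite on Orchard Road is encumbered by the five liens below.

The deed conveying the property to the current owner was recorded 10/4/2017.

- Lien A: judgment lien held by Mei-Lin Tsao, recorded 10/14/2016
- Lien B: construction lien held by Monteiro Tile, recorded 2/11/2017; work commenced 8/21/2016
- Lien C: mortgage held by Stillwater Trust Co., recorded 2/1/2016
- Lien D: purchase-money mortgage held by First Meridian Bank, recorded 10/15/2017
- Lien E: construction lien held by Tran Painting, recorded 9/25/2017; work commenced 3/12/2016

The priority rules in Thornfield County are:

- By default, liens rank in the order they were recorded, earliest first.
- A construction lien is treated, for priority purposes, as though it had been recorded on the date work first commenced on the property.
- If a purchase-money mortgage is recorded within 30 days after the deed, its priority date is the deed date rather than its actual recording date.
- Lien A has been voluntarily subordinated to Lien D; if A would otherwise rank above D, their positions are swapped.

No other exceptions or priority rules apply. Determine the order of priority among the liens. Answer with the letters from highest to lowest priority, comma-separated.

C, E, B, D, A

Effective dates after the stated exceptions: B's effective date is 8/21/2016, when work began; D was recorded within the 30-day window, so its effective date is the deed date 10/4/2017; E relates back to 3/12/2016 (work commenced).
Sorted by effective date: C (2/1/2016), E (3/12/2016), B (8/21/2016), A (10/14/2016), D (10/4/2017).
A is senior to D before the subordination, so the two trade places.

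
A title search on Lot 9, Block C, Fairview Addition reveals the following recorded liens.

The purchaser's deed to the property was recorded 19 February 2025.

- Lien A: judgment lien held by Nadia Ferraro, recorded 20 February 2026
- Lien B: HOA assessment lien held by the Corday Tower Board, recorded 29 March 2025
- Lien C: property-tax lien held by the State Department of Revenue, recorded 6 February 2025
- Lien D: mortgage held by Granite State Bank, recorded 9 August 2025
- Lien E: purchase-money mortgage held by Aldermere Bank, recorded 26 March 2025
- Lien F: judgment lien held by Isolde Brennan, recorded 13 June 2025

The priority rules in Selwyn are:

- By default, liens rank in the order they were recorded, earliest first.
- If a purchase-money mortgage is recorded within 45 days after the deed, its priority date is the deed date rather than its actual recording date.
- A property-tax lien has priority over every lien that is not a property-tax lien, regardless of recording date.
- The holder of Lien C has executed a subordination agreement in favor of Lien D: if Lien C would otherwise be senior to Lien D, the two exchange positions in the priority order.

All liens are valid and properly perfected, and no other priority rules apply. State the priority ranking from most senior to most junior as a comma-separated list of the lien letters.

D, E, B, F, C, A

Adjusting effective dates: E's effective date is the deed date, 19 February 2025.
C is a property-tax lien, so it outranks all other liens regardless of date.
Remaining liens by effective date: E (19 February 2025), B (29 March 2025), F (13 June 2025), D (9 August 2025), A (20 February 2026).
The subordination applies — C was senior to D — so C and D swap.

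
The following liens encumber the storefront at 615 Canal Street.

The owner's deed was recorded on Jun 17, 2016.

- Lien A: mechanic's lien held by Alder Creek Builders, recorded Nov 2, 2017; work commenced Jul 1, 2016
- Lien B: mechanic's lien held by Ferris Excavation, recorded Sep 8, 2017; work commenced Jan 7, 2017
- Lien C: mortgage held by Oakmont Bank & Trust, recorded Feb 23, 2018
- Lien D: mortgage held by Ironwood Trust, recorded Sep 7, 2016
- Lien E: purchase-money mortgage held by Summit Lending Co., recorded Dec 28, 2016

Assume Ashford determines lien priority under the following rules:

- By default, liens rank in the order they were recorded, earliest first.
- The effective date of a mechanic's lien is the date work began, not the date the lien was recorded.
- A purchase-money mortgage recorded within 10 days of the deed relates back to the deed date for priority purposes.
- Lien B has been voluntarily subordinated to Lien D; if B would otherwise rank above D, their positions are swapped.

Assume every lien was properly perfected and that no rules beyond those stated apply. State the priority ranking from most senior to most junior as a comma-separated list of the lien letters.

Effective dates after the stated exceptions: A is treated as recorded Jul 1, 2016, the work-commencement date; B's effective date is Jan 7, 2017, when work began; E missed the 10-day window (194 days after the deed), so its recording date stands.
By effective date: A (Jul 1, 2016), D (Sep 7, 2016), E (Dec 28, 2016), B (Jan 7, 2017), C (Feb 23, 2018).
B already ranks below D; the subordination has no effect.

A, D, E, B, C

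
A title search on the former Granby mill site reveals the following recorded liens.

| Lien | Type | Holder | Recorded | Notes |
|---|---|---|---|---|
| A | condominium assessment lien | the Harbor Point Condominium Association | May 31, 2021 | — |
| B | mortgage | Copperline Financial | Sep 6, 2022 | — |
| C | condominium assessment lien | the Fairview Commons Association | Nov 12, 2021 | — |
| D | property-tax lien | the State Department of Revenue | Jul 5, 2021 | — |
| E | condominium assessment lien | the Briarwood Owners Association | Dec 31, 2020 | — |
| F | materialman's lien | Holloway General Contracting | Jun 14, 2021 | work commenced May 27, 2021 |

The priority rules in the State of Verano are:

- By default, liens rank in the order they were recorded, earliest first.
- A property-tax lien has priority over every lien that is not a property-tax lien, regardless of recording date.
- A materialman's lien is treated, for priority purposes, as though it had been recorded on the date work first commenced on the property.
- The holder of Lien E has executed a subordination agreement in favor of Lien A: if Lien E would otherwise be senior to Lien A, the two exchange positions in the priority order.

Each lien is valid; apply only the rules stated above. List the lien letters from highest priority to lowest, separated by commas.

D, A, F, E, C, B

First, effective dates: F relates back to May 27, 2021 (work commenced).
As a property-tax lien, D is senior to every other lien.
Remaining liens by effective date: E (Dec 31, 2020), F (May 27, 2021), A (May 31, 2021), C (Nov 12, 2021), B (Sep 6, 2022).
E would otherwise be senior to A, so under the subordination agreement E and A exchange positions.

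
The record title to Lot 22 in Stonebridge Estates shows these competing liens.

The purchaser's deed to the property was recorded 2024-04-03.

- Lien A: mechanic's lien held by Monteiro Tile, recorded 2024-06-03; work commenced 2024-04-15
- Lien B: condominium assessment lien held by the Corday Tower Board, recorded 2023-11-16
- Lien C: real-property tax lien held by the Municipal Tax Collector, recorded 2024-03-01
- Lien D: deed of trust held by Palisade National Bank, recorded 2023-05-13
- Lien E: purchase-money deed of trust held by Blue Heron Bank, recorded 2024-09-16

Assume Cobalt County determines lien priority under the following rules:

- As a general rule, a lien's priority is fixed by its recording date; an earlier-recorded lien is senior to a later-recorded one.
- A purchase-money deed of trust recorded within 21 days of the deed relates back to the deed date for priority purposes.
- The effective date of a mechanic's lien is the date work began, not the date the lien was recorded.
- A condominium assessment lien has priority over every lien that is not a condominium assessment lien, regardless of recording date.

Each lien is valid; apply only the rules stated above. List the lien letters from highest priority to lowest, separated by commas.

First, effective dates: A's effective date is 2024-04-15, when work began; E was recorded 166 days after the deed — beyond 21 days — so no relation-back applies.
B is a condominium assessment lien and takes priority over every other lien.
Ordering the rest by effective date: D (2023-05-13), C (2024-03-01), A (2024-04-15), E (2024-09-16).

B, D, C, A, E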